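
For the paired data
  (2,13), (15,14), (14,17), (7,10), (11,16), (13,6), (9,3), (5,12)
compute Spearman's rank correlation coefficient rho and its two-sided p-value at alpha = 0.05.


Step 1: Rank x and y separately (midranks; no ties here).
rank(x): 2->1, 15->8, 14->7, 7->3, 11->5, 13->6, 9->4, 5->2
rank(y): 13->5, 14->6, 17->8, 10->3, 16->7, 6->2, 3->1, 12->4
Step 2: d_i = R_x(i) - R_y(i); compute d_i^2.
  (1-5)^2=16, (8-6)^2=4, (7-8)^2=1, (3-3)^2=0, (5-7)^2=4, (6-2)^2=16, (4-1)^2=9, (2-4)^2=4
sum(d^2) = 54.
Step 3: rho = 1 - 6*54 / (8*(8^2 - 1)) = 1 - 324/504 = 0.357143.
Step 4: Under H0, t = rho * sqrt((n-2)/(1-rho^2)) = 0.9366 ~ t(6).
Step 5: Two-sided p-value from the t-distribution with 6 df = 0.385121.
Step 6: alpha = 0.05. fail to reject H0.

rho = 0.3571, p = 0.385121, fail to reject H0 at alpha = 0.05.


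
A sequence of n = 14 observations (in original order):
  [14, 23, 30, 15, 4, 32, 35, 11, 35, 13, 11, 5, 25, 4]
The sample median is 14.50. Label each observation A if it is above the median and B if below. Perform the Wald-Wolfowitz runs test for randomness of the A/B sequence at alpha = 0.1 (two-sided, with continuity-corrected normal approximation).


Step 1: Compute median = 14.50; label A = above, B = below.
Labels in order: BAAABAABABBBAB  (n_A = 7, n_B = 7)
Step 2: Count runs R = 9.
Step 3: Under H0 (random ordering), E[R] = 2*n_A*n_B/(n_A+n_B) + 1 = 2*7*7/14 + 1 = 8.0000.
        Var[R] = 2*n_A*n_B*(2*n_A*n_B - n_A - n_B) / ((n_A+n_B)^2 * (n_A+n_B-1)) = 8232/2548 = 3.2308.
        SD[R] = 1.7974.
Step 4: Continuity-corrected z = (R - 0.5 - E[R]) / SD[R] = (9 - 0.5 - 8.0000) / 1.7974 = 0.2782.
Step 5: Two-sided p-value via normal approximation = 2*(1 - Phi(|z|)) = 0.780879.
Step 6: alpha = 0.1. fail to reject H0.

R = 9, z = 0.2782, p = 0.780879, fail to reject H0.


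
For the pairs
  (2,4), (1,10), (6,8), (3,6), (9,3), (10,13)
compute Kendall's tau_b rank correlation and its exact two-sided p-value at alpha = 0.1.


Step 1: Enumerate the 15 unordered pairs (i,j) with i<j and classify each by sign(x_j-x_i) * sign(y_j-y_i).
  (1,2):dx=-1,dy=+6->D; (1,3):dx=+4,dy=+4->C; (1,4):dx=+1,dy=+2->C; (1,5):dx=+7,dy=-1->D
  (1,6):dx=+8,dy=+9->C; (2,3):dx=+5,dy=-2->D; (2,4):dx=+2,dy=-4->D; (2,5):dx=+8,dy=-7->D
  (2,6):dx=+9,dy=+3->C; (3,4):dx=-3,dy=-2->C; (3,5):dx=+3,dy=-5->D; (3,6):dx=+4,dy=+5->C
  (4,5):dx=+6,dy=-3->D; (4,6):dx=+7,dy=+7->C; (5,6):dx=+1,dy=+10->C
Step 2: C = 8, D = 7, total pairs = 15.
Step 3: tau = (C - D)/(n(n-1)/2) = (8 - 7)/15 = 0.066667.
Step 4: Exact two-sided p-value (enumerate n! = 720 permutations of y under H0): p = 1.000000.
Step 5: alpha = 0.1. fail to reject H0.

tau_b = 0.0667 (C=8, D=7), p = 1.000000, fail to reject H0.


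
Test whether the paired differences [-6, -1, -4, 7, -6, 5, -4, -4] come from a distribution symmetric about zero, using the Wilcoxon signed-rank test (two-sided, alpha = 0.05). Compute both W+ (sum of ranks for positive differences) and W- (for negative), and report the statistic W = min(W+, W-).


Step 1: Drop any zero differences (none here) and take |d_i|.
|d| = [6, 1, 4, 7, 6, 5, 4, 4]
Step 2: Midrank |d_i| (ties get averaged ranks).
ranks: |6|->6.5, |1|->1, |4|->3, |7|->8, |6|->6.5, |5|->5, |4|->3, |4|->3
Step 3: Attach original signs; sum ranks with positive sign and with negative sign.
W+ = 8 + 5 = 13
W- = 6.5 + 1 + 3 + 6.5 + 3 + 3 = 23
(Check: W+ + W- = 36 should equal n(n+1)/2 = 36.)
Step 4: Test statistic W = min(W+, W-) = 13.
Step 5: Ties in |d|, so use the tie-corrected normal approximation.
        E[W] = n(n+1)/4 = 8*9/4 = 18.
        Tie groups: |d|=4 (t=3), |d|=6 (t=2); sum(t^3 - t) = 30.
        Var[W] = n(n+1)(2n+1)/24 - sum(t^3-t)/48 = 1224/24 - 30/48 = 50.375.
        z = (W - E[W]) / sqrt(Var[W]) = (13 - 18) / 7.0975 = -0.7045.
        Two-sided p = 2*Phi(z) = 0.481140.
Step 6: alpha = 0.05. fail to reject H0.

W+ = 13, W- = 23, W = min = 13, p = 0.481140, fail to reject H0.


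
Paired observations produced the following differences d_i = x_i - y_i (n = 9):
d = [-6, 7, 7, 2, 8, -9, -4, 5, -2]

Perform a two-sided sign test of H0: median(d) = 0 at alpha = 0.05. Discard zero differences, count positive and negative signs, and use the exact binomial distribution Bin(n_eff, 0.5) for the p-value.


Step 1: Discard zero differences. Original n = 9; n_eff = number of nonzero differences = 9.
Nonzero differences (with sign): -6, +7, +7, +2, +8, -9, -4, +5, -2
Step 2: Count signs: positive = 5, negative = 4.
Step 3: Under H0: P(positive) = 0.5, so the number of positives S ~ Bin(9, 0.5).
Step 4: Two-sided exact p-value = sum of Bin(9,0.5) probabilities at or below the observed probability = 1.000000.
Step 5: alpha = 0.05. fail to reject H0.

n_eff = 9, pos = 5, neg = 4, p = 1.000000, fail to reject H0.


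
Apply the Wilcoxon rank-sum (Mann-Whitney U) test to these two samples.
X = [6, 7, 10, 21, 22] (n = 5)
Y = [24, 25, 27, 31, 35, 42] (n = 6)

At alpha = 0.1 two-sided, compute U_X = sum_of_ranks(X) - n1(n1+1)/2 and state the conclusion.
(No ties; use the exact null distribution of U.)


Step 1: Combine and sort all 11 observations; assign midranks.
sorted (value, group): (6,X), (7,X), (10,X), (21,X), (22,X), (24,Y), (25,Y), (27,Y), (31,Y), (35,Y), (42,Y)
ranks: 6->1, 7->2, 10->3, 21->4, 22->5, 24->6, 25->7, 27->8, 31->9, 35->10, 42->11
Step 2: Rank sum for X: R1 = 1 + 2 + 3 + 4 + 5 = 15.
Step 3: U_X = R1 - n1(n1+1)/2 = 15 - 5*6/2 = 15 - 15 = 0.
       U_Y = n1*n2 - U_X = 30 - 0 = 30.
Step 4: No ties, so the exact null distribution of U (based on enumerating the C(11,5) = 462 equally likely rank assignments) gives the two-sided p-value.
Step 5: p-value = 0.004329; compare to alpha = 0.1. reject H0.

U_X = 0, p = 0.004329, reject H0 at alpha = 0.1.


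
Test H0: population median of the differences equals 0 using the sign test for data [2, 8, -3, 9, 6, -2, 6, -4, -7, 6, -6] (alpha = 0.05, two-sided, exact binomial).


Step 1: Discard zero differences. Original n = 11; n_eff = number of nonzero differences = 11.
Nonzero differences (with sign): +2, +8, -3, +9, +6, -2, +6, -4, -7, +6, -6
Step 2: Count signs: positive = 6, negative = 5.
Step 3: Under H0: P(positive) = 0.5, so the number of positives S ~ Bin(11, 0.5).
Step 4: Two-sided exact p-value = sum of Bin(11,0.5) probabilities at or below the observed probability = 1.000000.
Step 5: alpha = 0.05. fail to reject H0.

n_eff = 11, pos = 6, neg = 5, p = 1.000000, fail to reject H0.


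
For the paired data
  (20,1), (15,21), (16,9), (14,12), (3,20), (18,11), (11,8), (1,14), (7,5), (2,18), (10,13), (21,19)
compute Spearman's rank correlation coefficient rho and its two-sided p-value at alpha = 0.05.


Step 1: Rank x and y separately (midranks; no ties here).
rank(x): 20->11, 15->8, 16->9, 14->7, 3->3, 18->10, 11->6, 1->1, 7->4, 2->2, 10->5, 21->12
rank(y): 1->1, 21->12, 9->4, 12->6, 20->11, 11->5, 8->3, 14->8, 5->2, 18->9, 13->7, 19->10
Step 2: d_i = R_x(i) - R_y(i); compute d_i^2.
  (11-1)^2=100, (8-12)^2=16, (9-4)^2=25, (7-6)^2=1, (3-11)^2=64, (10-5)^2=25, (6-3)^2=9, (1-8)^2=49, (4-2)^2=4, (2-9)^2=49, (5-7)^2=4, (12-10)^2=4
sum(d^2) = 350.
Step 3: rho = 1 - 6*350 / (12*(12^2 - 1)) = 1 - 2100/1716 = -0.223776.
Step 4: Under H0, t = rho * sqrt((n-2)/(1-rho^2)) = -0.7261 ~ t(10).
Step 5: Two-sided p-value from the t-distribution with 10 df = 0.484452.
Step 6: alpha = 0.05. fail to reject H0.

rho = -0.2238, p = 0.484452, fail to reject H0 at alpha = 0.05.


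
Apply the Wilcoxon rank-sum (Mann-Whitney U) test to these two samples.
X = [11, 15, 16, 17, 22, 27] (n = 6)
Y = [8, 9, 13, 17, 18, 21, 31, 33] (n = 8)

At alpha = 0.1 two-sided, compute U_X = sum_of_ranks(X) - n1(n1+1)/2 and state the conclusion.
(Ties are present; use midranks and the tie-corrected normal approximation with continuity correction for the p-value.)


Step 1: Combine and sort all 14 observations; assign midranks.
sorted (value, group): (8,Y), (9,Y), (11,X), (13,Y), (15,X), (16,X), (17,X), (17,Y), (18,Y), (21,Y), (22,X), (27,X), (31,Y), (33,Y)
ranks: 8->1, 9->2, 11->3, 13->4, 15->5, 16->6, 17->7.5, 17->7.5, 18->9, 21->10, 22->11, 27->12, 31->13, 33->14
Step 2: Rank sum for X: R1 = 3 + 5 + 6 + 7.5 + 11 + 12 = 44.5.
Step 3: U_X = R1 - n1(n1+1)/2 = 44.5 - 6*7/2 = 44.5 - 21 = 23.5.
       U_Y = n1*n2 - U_X = 48 - 23.5 = 24.5.
Step 4: Ties are present, so use the tie-corrected normal approximation (with continuity correction) for the p-value.
Step 5: p-value = 1.000000; compare to alpha = 0.1. fail to reject H0.

U_X = 23.5, p = 1.000000, fail to reject H0 at alpha = 0.1.


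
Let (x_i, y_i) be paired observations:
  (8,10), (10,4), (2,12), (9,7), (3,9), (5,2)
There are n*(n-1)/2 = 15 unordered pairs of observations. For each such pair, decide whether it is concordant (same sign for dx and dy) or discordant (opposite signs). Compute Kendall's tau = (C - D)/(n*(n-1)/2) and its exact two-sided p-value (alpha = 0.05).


Step 1: Enumerate the 15 unordered pairs (i,j) with i<j and classify each by sign(x_j-x_i) * sign(y_j-y_i).
  (1,2):dx=+2,dy=-6->D; (1,3):dx=-6,dy=+2->D; (1,4):dx=+1,dy=-3->D; (1,5):dx=-5,dy=-1->C
  (1,6):dx=-3,dy=-8->C; (2,3):dx=-8,dy=+8->D; (2,4):dx=-1,dy=+3->D; (2,5):dx=-7,dy=+5->D
  (2,6):dx=-5,dy=-2->C; (3,4):dx=+7,dy=-5->D; (3,5):dx=+1,dy=-3->D; (3,6):dx=+3,dy=-10->D
  (4,5):dx=-6,dy=+2->D; (4,6):dx=-4,dy=-5->C; (5,6):dx=+2,dy=-7->D
Step 2: C = 4, D = 11, total pairs = 15.
Step 3: tau = (C - D)/(n(n-1)/2) = (4 - 11)/15 = -0.466667.
Step 4: Exact two-sided p-value (enumerate n! = 720 permutations of y under H0): p = 0.272222.
Step 5: alpha = 0.05. fail to reject H0.

tau_b = -0.4667 (C=4, D=11), p = 0.272222, fail to reject H0.


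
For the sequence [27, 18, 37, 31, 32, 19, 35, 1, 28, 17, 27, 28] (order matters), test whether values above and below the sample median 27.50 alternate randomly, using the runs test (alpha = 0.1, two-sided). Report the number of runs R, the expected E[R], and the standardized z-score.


Step 1: Compute median = 27.50; label A = above, B = below.
Labels in order: BBAAABABABBA  (n_A = 6, n_B = 6)
Step 2: Count runs R = 8.
Step 3: Under H0 (random ordering), E[R] = 2*n_A*n_B/(n_A+n_B) + 1 = 2*6*6/12 + 1 = 7.0000.
        Var[R] = 2*n_A*n_B*(2*n_A*n_B - n_A - n_B) / ((n_A+n_B)^2 * (n_A+n_B-1)) = 4320/1584 = 2.7273.
        SD[R] = 1.6514.
Step 4: Continuity-corrected z = (R - 0.5 - E[R]) / SD[R] = (8 - 0.5 - 7.0000) / 1.6514 = 0.3028.
Step 5: Two-sided p-value via normal approximation = 2*(1 - Phi(|z|)) = 0.762069.
Step 6: alpha = 0.1. fail to reject H0.

R = 8, z = 0.3028, p = 0.762069, fail to reject H0.


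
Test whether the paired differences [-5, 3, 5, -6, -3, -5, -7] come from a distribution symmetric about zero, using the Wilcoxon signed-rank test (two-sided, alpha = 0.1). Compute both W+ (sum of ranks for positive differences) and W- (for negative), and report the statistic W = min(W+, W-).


Step 1: Drop any zero differences (none here) and take |d_i|.
|d| = [5, 3, 5, 6, 3, 5, 7]
Step 2: Midrank |d_i| (ties get averaged ranks).
ranks: |5|->4, |3|->1.5, |5|->4, |6|->6, |3|->1.5, |5|->4, |7|->7
Step 3: Attach original signs; sum ranks with positive sign and with negative sign.
W+ = 1.5 + 4 = 5.5
W- = 4 + 6 + 1.5 + 4 + 7 = 22.5
(Check: W+ + W- = 28 should equal n(n+1)/2 = 28.)
Step 4: Test statistic W = min(W+, W-) = 5.5.
Step 5: Ties in |d|, so use the tie-corrected normal approximation.
        E[W] = n(n+1)/4 = 7*8/4 = 14.
        Tie groups: |d|=3 (t=2), |d|=5 (t=3); sum(t^3 - t) = 30.
        Var[W] = n(n+1)(2n+1)/24 - sum(t^3-t)/48 = 840/24 - 30/48 = 34.375.
        z = (W - E[W]) / sqrt(Var[W]) = (5.5 - 14) / 5.8630 = -1.4498.
        Two-sided p = 2*Phi(z) = 0.147124.
Step 6: alpha = 0.1. fail to reject H0.

W+ = 5.5, W- = 22.5, W = min = 5.5, p = 0.147124, fail to reject H0.


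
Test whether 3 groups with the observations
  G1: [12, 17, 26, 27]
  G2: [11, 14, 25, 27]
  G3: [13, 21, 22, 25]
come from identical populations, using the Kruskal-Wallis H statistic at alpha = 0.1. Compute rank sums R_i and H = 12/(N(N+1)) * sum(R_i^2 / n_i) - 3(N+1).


Step 1: Combine all N = 12 observations and assign midranks.
sorted (value, group, rank): (11,G2,1), (12,G1,2), (13,G3,3), (14,G2,4), (17,G1,5), (21,G3,6), (22,G3,7), (25,G2,8.5), (25,G3,8.5), (26,G1,10), (27,G1,11.5), (27,G2,11.5)
Step 2: Sum ranks within each group.
R_1 = 28.5 (n_1 = 4)
R_2 = 25 (n_2 = 4)
R_3 = 24.5 (n_3 = 4)
Step 3: H = 12/(N(N+1)) * sum(R_i^2/n_i) - 3(N+1)
     = 12/(12*13) * (28.5^2/4 + 25^2/4 + 24.5^2/4) - 3*13
     = 0.076923 * 509.375 - 39
     = 0.182692.
Step 4: Ties present; correction factor C = 1 - 12/(12^3 - 12) = 0.993007. Corrected H = 0.182692 / 0.993007 = 0.183979.
Step 5: Under H0, H ~ chi^2(2); p-value = 0.912115.
Step 6: alpha = 0.1. fail to reject H0.

H = 0.1840, df = 2, p = 0.912115, fail to reject H0.


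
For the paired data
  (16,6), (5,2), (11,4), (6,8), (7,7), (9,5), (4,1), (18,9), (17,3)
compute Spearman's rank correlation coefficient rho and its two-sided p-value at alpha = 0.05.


Step 1: Rank x and y separately (midranks; no ties here).
rank(x): 16->7, 5->2, 11->6, 6->3, 7->4, 9->5, 4->1, 18->9, 17->8
rank(y): 6->6, 2->2, 4->4, 8->8, 7->7, 5->5, 1->1, 9->9, 3->3
Step 2: d_i = R_x(i) - R_y(i); compute d_i^2.
  (7-6)^2=1, (2-2)^2=0, (6-4)^2=4, (3-8)^2=25, (4-7)^2=9, (5-5)^2=0, (1-1)^2=0, (9-9)^2=0, (8-3)^2=25
sum(d^2) = 64.
Step 3: rho = 1 - 6*64 / (9*(9^2 - 1)) = 1 - 384/720 = 0.466667.
Step 4: Under H0, t = rho * sqrt((n-2)/(1-rho^2)) = 1.3960 ~ t(7).
Step 5: Two-sided p-value from the t-distribution with 7 df = 0.205386.
Step 6: alpha = 0.05. fail to reject H0.

rho = 0.4667, p = 0.205386, fail to reject H0 at alpha = 0.05.


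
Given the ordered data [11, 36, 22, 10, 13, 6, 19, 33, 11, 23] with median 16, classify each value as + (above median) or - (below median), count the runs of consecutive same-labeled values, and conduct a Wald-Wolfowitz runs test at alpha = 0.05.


Step 1: Compute median = 16; label A = above, B = below.
Labels in order: BAABBBAABA  (n_A = 5, n_B = 5)
Step 2: Count runs R = 6.
Step 3: Under H0 (random ordering), E[R] = 2*n_A*n_B/(n_A+n_B) + 1 = 2*5*5/10 + 1 = 6.0000.
        Var[R] = 2*n_A*n_B*(2*n_A*n_B - n_A - n_B) / ((n_A+n_B)^2 * (n_A+n_B-1)) = 2000/900 = 2.2222.
        SD[R] = 1.4907.
Step 4: R = E[R], so z = 0 with no continuity correction.
Step 5: Two-sided p-value via normal approximation = 2*(1 - Phi(|z|)) = 1.000000.
Step 6: alpha = 0.05. fail to reject H0.

R = 6, z = 0.0000, p = 1.000000, fail to reject H0.


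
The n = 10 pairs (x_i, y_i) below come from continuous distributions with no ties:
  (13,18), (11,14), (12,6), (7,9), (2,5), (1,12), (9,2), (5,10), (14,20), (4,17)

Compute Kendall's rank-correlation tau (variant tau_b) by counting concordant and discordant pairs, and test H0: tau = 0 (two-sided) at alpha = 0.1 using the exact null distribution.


Step 1: Enumerate the 45 unordered pairs (i,j) with i<j and classify each by sign(x_j-x_i) * sign(y_j-y_i).
  (1,2):dx=-2,dy=-4->C; (1,3):dx=-1,dy=-12->C; (1,4):dx=-6,dy=-9->C; (1,5):dx=-11,dy=-13->C
  (1,6):dx=-12,dy=-6->C; (1,7):dx=-4,dy=-16->C; (1,8):dx=-8,dy=-8->C; (1,9):dx=+1,dy=+2->C
  (1,10):dx=-9,dy=-1->C; (2,3):dx=+1,dy=-8->D; (2,4):dx=-4,dy=-5->C; (2,5):dx=-9,dy=-9->C
  (2,6):dx=-10,dy=-2->C; (2,7):dx=-2,dy=-12->C; (2,8):dx=-6,dy=-4->C; (2,9):dx=+3,dy=+6->C
  (2,10):dx=-7,dy=+3->D; (3,4):dx=-5,dy=+3->D; (3,5):dx=-10,dy=-1->C; (3,6):dx=-11,dy=+6->D
  (3,7):dx=-3,dy=-4->C; (3,8):dx=-7,dy=+4->D; (3,9):dx=+2,dy=+14->C; (3,10):dx=-8,dy=+11->D
  (4,5):dx=-5,dy=-4->C; (4,6):dx=-6,dy=+3->D; (4,7):dx=+2,dy=-7->D; (4,8):dx=-2,dy=+1->D
  (4,9):dx=+7,dy=+11->C; (4,10):dx=-3,dy=+8->D; (5,6):dx=-1,dy=+7->D; (5,7):dx=+7,dy=-3->D
  (5,8):dx=+3,dy=+5->C; (5,9):dx=+12,dy=+15->C; (5,10):dx=+2,dy=+12->C; (6,7):dx=+8,dy=-10->D
  (6,8):dx=+4,dy=-2->D; (6,9):dx=+13,dy=+8->C; (6,10):dx=+3,dy=+5->C; (7,8):dx=-4,dy=+8->D
  (7,9):dx=+5,dy=+18->C; (7,10):dx=-5,dy=+15->D; (8,9):dx=+9,dy=+10->C; (8,10):dx=-1,dy=+7->D
  (9,10):dx=-10,dy=-3->C
Step 2: C = 28, D = 17, total pairs = 45.
Step 3: tau = (C - D)/(n(n-1)/2) = (28 - 17)/45 = 0.244444.
Step 4: Exact two-sided p-value (enumerate n! = 3628800 permutations of y under H0): p = 0.380720.
Step 5: alpha = 0.1. fail to reject H0.

tau_b = 0.2444 (C=28, D=17), p = 0.380720, fail to reject H0.


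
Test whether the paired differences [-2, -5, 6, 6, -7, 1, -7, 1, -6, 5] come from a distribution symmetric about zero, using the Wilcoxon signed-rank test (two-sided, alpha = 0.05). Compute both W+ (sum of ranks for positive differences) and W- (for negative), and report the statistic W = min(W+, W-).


Step 1: Drop any zero differences (none here) and take |d_i|.
|d| = [2, 5, 6, 6, 7, 1, 7, 1, 6, 5]
Step 2: Midrank |d_i| (ties get averaged ranks).
ranks: |2|->3, |5|->4.5, |6|->7, |6|->7, |7|->9.5, |1|->1.5, |7|->9.5, |1|->1.5, |6|->7, |5|->4.5
Step 3: Attach original signs; sum ranks with positive sign and with negative sign.
W+ = 7 + 7 + 1.5 + 1.5 + 4.5 = 21.5
W- = 3 + 4.5 + 9.5 + 9.5 + 7 = 33.5
(Check: W+ + W- = 55 should equal n(n+1)/2 = 55.)
Step 4: Test statistic W = min(W+, W-) = 21.5.
Step 5: Ties in |d|, so use the tie-corrected normal approximation.
        E[W] = n(n+1)/4 = 10*11/4 = 27.5.
        Tie groups: |d|=1 (t=2), |d|=5 (t=2), |d|=6 (t=3), |d|=7 (t=2); sum(t^3 - t) = 42.
        Var[W] = n(n+1)(2n+1)/24 - sum(t^3-t)/48 = 2310/24 - 42/48 = 95.375.
        z = (W - E[W]) / sqrt(Var[W]) = (21.5 - 27.5) / 9.7660 = -0.6144.
        Two-sided p = 2*Phi(z) = 0.538967.
Step 6: alpha = 0.05. fail to reject H0.

W+ = 21.5, W- = 33.5, W = min = 21.5, p = 0.538967, fail to reject H0.


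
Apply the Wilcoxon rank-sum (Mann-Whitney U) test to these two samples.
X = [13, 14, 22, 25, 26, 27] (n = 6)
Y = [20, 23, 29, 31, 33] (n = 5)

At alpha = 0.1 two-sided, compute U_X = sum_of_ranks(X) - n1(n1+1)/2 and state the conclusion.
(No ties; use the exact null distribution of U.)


Step 1: Combine and sort all 11 observations; assign midranks.
sorted (value, group): (13,X), (14,X), (20,Y), (22,X), (23,Y), (25,X), (26,X), (27,X), (29,Y), (31,Y), (33,Y)
ranks: 13->1, 14->2, 20->3, 22->4, 23->5, 25->6, 26->7, 27->8, 29->9, 31->10, 33->11
Step 2: Rank sum for X: R1 = 1 + 2 + 4 + 6 + 7 + 8 = 28.
Step 3: U_X = R1 - n1(n1+1)/2 = 28 - 6*7/2 = 28 - 21 = 7.
       U_Y = n1*n2 - U_X = 30 - 7 = 23.
Step 4: No ties, so the exact null distribution of U (based on enumerating the C(11,6) = 462 equally likely rank assignments) gives the two-sided p-value.
Step 5: p-value = 0.177489; compare to alpha = 0.1. fail to reject H0.

U_X = 7, p = 0.177489, fail to reject H0 at alpha = 0.1.


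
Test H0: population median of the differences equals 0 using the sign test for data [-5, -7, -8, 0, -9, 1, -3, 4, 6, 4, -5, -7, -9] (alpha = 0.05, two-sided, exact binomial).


Step 1: Discard zero differences. Original n = 13; n_eff = number of nonzero differences = 12.
Nonzero differences (with sign): -5, -7, -8, -9, +1, -3, +4, +6, +4, -5, -7, -9
Step 2: Count signs: positive = 4, negative = 8.
Step 3: Under H0: P(positive) = 0.5, so the number of positives S ~ Bin(12, 0.5).
Step 4: Two-sided exact p-value = sum of Bin(12,0.5) probabilities at or below the observed probability = 0.387695.
Step 5: alpha = 0.05. fail to reject H0.

n_eff = 12, pos = 4, neg = 8, p = 0.387695, fail to reject H0.


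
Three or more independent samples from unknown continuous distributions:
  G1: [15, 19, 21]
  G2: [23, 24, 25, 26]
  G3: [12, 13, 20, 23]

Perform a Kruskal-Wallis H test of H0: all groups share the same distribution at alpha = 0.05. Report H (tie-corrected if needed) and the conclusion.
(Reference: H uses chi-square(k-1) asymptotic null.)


Step 1: Combine all N = 11 observations and assign midranks.
sorted (value, group, rank): (12,G3,1), (13,G3,2), (15,G1,3), (19,G1,4), (20,G3,5), (21,G1,6), (23,G2,7.5), (23,G3,7.5), (24,G2,9), (25,G2,10), (26,G2,11)
Step 2: Sum ranks within each group.
R_1 = 13 (n_1 = 3)
R_2 = 37.5 (n_2 = 4)
R_3 = 15.5 (n_3 = 4)
Step 3: H = 12/(N(N+1)) * sum(R_i^2/n_i) - 3(N+1)
     = 12/(11*12) * (13^2/3 + 37.5^2/4 + 15.5^2/4) - 3*12
     = 0.090909 * 467.958 - 36
     = 6.541667.
Step 4: Ties present; correction factor C = 1 - 6/(11^3 - 11) = 0.995455. Corrected H = 6.541667 / 0.995455 = 6.571537.
Step 5: Under H0, H ~ chi^2(2); p-value = 0.037412.
Step 6: alpha = 0.05. reject H0.

H = 6.5715, df = 2, p = 0.037412, reject H0.


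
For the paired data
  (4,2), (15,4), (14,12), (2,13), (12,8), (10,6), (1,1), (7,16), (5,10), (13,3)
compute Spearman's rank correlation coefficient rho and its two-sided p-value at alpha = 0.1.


Step 1: Rank x and y separately (midranks; no ties here).
rank(x): 4->3, 15->10, 14->9, 2->2, 12->7, 10->6, 1->1, 7->5, 5->4, 13->8
rank(y): 2->2, 4->4, 12->8, 13->9, 8->6, 6->5, 1->1, 16->10, 10->7, 3->3
Step 2: d_i = R_x(i) - R_y(i); compute d_i^2.
  (3-2)^2=1, (10-4)^2=36, (9-8)^2=1, (2-9)^2=49, (7-6)^2=1, (6-5)^2=1, (1-1)^2=0, (5-10)^2=25, (4-7)^2=9, (8-3)^2=25
sum(d^2) = 148.
Step 3: rho = 1 - 6*148 / (10*(10^2 - 1)) = 1 - 888/990 = 0.103030.
Step 4: Under H0, t = rho * sqrt((n-2)/(1-rho^2)) = 0.2930 ~ t(8).
Step 5: Two-sided p-value from the t-distribution with 8 df = 0.776998.
Step 6: alpha = 0.1. fail to reject H0.

rho = 0.1030, p = 0.776998, fail to reject H0 at alpha = 0.1.


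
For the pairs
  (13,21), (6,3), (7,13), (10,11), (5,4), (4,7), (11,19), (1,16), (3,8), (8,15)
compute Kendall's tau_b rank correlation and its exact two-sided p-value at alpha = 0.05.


Step 1: Enumerate the 45 unordered pairs (i,j) with i<j and classify each by sign(x_j-x_i) * sign(y_j-y_i).
  (1,2):dx=-7,dy=-18->C; (1,3):dx=-6,dy=-8->C; (1,4):dx=-3,dy=-10->C; (1,5):dx=-8,dy=-17->C
  (1,6):dx=-9,dy=-14->C; (1,7):dx=-2,dy=-2->C; (1,8):dx=-12,dy=-5->C; (1,9):dx=-10,dy=-13->C
  (1,10):dx=-5,dy=-6->C; (2,3):dx=+1,dy=+10->C; (2,4):dx=+4,dy=+8->C; (2,5):dx=-1,dy=+1->D
  (2,6):dx=-2,dy=+4->D; (2,7):dx=+5,dy=+16->C; (2,8):dx=-5,dy=+13->D; (2,9):dx=-3,dy=+5->D
  (2,10):dx=+2,dy=+12->C; (3,4):dx=+3,dy=-2->D; (3,5):dx=-2,dy=-9->C; (3,6):dx=-3,dy=-6->C
  (3,7):dx=+4,dy=+6->C; (3,8):dx=-6,dy=+3->D; (3,9):dx=-4,dy=-5->C; (3,10):dx=+1,dy=+2->C
  (4,5):dx=-5,dy=-7->C; (4,6):dx=-6,dy=-4->C; (4,7):dx=+1,dy=+8->C; (4,8):dx=-9,dy=+5->D
  (4,9):dx=-7,dy=-3->C; (4,10):dx=-2,dy=+4->D; (5,6):dx=-1,dy=+3->D; (5,7):dx=+6,dy=+15->C
  (5,8):dx=-4,dy=+12->D; (5,9):dx=-2,dy=+4->D; (5,10):dx=+3,dy=+11->C; (6,7):dx=+7,dy=+12->C
  (6,8):dx=-3,dy=+9->D; (6,9):dx=-1,dy=+1->D; (6,10):dx=+4,dy=+8->C; (7,8):dx=-10,dy=-3->C
  (7,9):dx=-8,dy=-11->C; (7,10):dx=-3,dy=-4->C; (8,9):dx=+2,dy=-8->D; (8,10):dx=+7,dy=-1->D
  (9,10):dx=+5,dy=+7->C
Step 2: C = 30, D = 15, total pairs = 45.
Step 3: tau = (C - D)/(n(n-1)/2) = (30 - 15)/45 = 0.333333.
Step 4: Exact two-sided p-value (enumerate n! = 3628800 permutations of y under H0): p = 0.216373.
Step 5: alpha = 0.05. fail to reject H0.

tau_b = 0.3333 (C=30, D=15), p = 0.216373, fail to reject H0.


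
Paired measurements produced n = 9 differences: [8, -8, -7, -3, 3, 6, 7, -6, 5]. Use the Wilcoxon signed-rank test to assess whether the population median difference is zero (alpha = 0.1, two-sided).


Step 1: Drop any zero differences (none here) and take |d_i|.
|d| = [8, 8, 7, 3, 3, 6, 7, 6, 5]
Step 2: Midrank |d_i| (ties get averaged ranks).
ranks: |8|->8.5, |8|->8.5, |7|->6.5, |3|->1.5, |3|->1.5, |6|->4.5, |7|->6.5, |6|->4.5, |5|->3
Step 3: Attach original signs; sum ranks with positive sign and with negative sign.
W+ = 8.5 + 1.5 + 4.5 + 6.5 + 3 = 24
W- = 8.5 + 6.5 + 1.5 + 4.5 = 21
(Check: W+ + W- = 45 should equal n(n+1)/2 = 45.)
Step 4: Test statistic W = min(W+, W-) = 21.
Step 5: Ties in |d|, so use the tie-corrected normal approximation.
        E[W] = n(n+1)/4 = 9*10/4 = 22.5.
        Tie groups: |d|=3 (t=2), |d|=6 (t=2), |d|=7 (t=2), |d|=8 (t=2); sum(t^3 - t) = 24.
        Var[W] = n(n+1)(2n+1)/24 - sum(t^3-t)/48 = 1710/24 - 24/48 = 70.75.
        z = (W - E[W]) / sqrt(Var[W]) = (21 - 22.5) / 8.4113 = -0.1783.
        Two-sided p = 2*Phi(z) = 0.858463.
Step 6: alpha = 0.1. fail to reject H0.

W+ = 24, W- = 21, W = min = 21, p = 0.858463, fail to reject H0.


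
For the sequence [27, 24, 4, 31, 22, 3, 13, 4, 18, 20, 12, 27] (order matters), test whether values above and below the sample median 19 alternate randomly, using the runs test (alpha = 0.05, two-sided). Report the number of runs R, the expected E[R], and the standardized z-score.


Step 1: Compute median = 19; label A = above, B = below.
Labels in order: AABAABBBBABA  (n_A = 6, n_B = 6)
Step 2: Count runs R = 7.
Step 3: Under H0 (random ordering), E[R] = 2*n_A*n_B/(n_A+n_B) + 1 = 2*6*6/12 + 1 = 7.0000.
        Var[R] = 2*n_A*n_B*(2*n_A*n_B - n_A - n_B) / ((n_A+n_B)^2 * (n_A+n_B-1)) = 4320/1584 = 2.7273.
        SD[R] = 1.6514.
Step 4: R = E[R], so z = 0 with no continuity correction.
Step 5: Two-sided p-value via normal approximation = 2*(1 - Phi(|z|)) = 1.000000.
Step 6: alpha = 0.05. fail to reject H0.

R = 7, z = 0.0000, p = 1.000000, fail to reject H0.


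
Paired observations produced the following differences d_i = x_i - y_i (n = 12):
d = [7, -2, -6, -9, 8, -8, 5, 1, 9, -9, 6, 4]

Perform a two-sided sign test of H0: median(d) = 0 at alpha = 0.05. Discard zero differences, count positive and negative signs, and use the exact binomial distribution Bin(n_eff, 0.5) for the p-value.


Step 1: Discard zero differences. Original n = 12; n_eff = number of nonzero differences = 12.
Nonzero differences (with sign): +7, -2, -6, -9, +8, -8, +5, +1, +9, -9, +6, +4
Step 2: Count signs: positive = 7, negative = 5.
Step 3: Under H0: P(positive) = 0.5, so the number of positives S ~ Bin(12, 0.5).
Step 4: Two-sided exact p-value = sum of Bin(12,0.5) probabilities at or below the observed probability = 0.774414.
Step 5: alpha = 0.05. fail to reject H0.

n_eff = 12, pos = 7, neg = 5, p = 0.774414, fail to reject H0.


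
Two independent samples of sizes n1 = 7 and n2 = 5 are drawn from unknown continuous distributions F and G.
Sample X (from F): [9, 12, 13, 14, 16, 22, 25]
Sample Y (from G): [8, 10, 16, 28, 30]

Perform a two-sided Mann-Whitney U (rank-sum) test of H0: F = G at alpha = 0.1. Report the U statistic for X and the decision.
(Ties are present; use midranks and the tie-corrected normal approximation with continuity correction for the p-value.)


Step 1: Combine and sort all 12 observations; assign midranks.
sorted (value, group): (8,Y), (9,X), (10,Y), (12,X), (13,X), (14,X), (16,X), (16,Y), (22,X), (25,X), (28,Y), (30,Y)
ranks: 8->1, 9->2, 10->3, 12->4, 13->5, 14->6, 16->7.5, 16->7.5, 22->9, 25->10, 28->11, 30->12
Step 2: Rank sum for X: R1 = 2 + 4 + 5 + 6 + 7.5 + 9 + 10 = 43.5.
Step 3: U_X = R1 - n1(n1+1)/2 = 43.5 - 7*8/2 = 43.5 - 28 = 15.5.
       U_Y = n1*n2 - U_X = 35 - 15.5 = 19.5.
Step 4: Ties are present, so use the tie-corrected normal approximation (with continuity correction) for the p-value.
Step 5: p-value = 0.807210; compare to alpha = 0.1. fail to reject H0.

U_X = 15.5, p = 0.807210, fail to reject H0 at alpha = 0.1.


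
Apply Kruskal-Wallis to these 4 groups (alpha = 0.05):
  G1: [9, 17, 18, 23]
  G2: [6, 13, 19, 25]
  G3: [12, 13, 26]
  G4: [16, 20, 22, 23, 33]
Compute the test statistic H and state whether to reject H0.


Step 1: Combine all N = 16 observations and assign midranks.
sorted (value, group, rank): (6,G2,1), (9,G1,2), (12,G3,3), (13,G2,4.5), (13,G3,4.5), (16,G4,6), (17,G1,7), (18,G1,8), (19,G2,9), (20,G4,10), (22,G4,11), (23,G1,12.5), (23,G4,12.5), (25,G2,14), (26,G3,15), (33,G4,16)
Step 2: Sum ranks within each group.
R_1 = 29.5 (n_1 = 4)
R_2 = 28.5 (n_2 = 4)
R_3 = 22.5 (n_3 = 3)
R_4 = 55.5 (n_4 = 5)
Step 3: H = 12/(N(N+1)) * sum(R_i^2/n_i) - 3(N+1)
     = 12/(16*17) * (29.5^2/4 + 28.5^2/4 + 22.5^2/3 + 55.5^2/5) - 3*17
     = 0.044118 * 1205.42 - 51
     = 2.180515.
Step 4: Ties present; correction factor C = 1 - 12/(16^3 - 16) = 0.997059. Corrected H = 2.180515 / 0.997059 = 2.186947.
Step 5: Under H0, H ~ chi^2(3); p-value = 0.534524.
Step 6: alpha = 0.05. fail to reject H0.

H = 2.1869, df = 3, p = 0.534524, fail to reject H0.


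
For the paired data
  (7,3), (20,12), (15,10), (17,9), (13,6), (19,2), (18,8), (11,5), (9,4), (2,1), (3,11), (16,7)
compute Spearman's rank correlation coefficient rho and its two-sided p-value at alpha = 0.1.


Step 1: Rank x and y separately (midranks; no ties here).
rank(x): 7->3, 20->12, 15->7, 17->9, 13->6, 19->11, 18->10, 11->5, 9->4, 2->1, 3->2, 16->8
rank(y): 3->3, 12->12, 10->10, 9->9, 6->6, 2->2, 8->8, 5->5, 4->4, 1->1, 11->11, 7->7
Step 2: d_i = R_x(i) - R_y(i); compute d_i^2.
  (3-3)^2=0, (12-12)^2=0, (7-10)^2=9, (9-9)^2=0, (6-6)^2=0, (11-2)^2=81, (10-8)^2=4, (5-5)^2=0, (4-4)^2=0, (1-1)^2=0, (2-11)^2=81, (8-7)^2=1
sum(d^2) = 176.
Step 3: rho = 1 - 6*176 / (12*(12^2 - 1)) = 1 - 1056/1716 = 0.384615.
Step 4: Under H0, t = rho * sqrt((n-2)/(1-rho^2)) = 1.3176 ~ t(10).
Step 5: Two-sided p-value from the t-distribution with 10 df = 0.217020.
Step 6: alpha = 0.1. fail to reject H0.

rho = 0.3846, p = 0.217020, fail to reject H0 at alpha = 0.1.


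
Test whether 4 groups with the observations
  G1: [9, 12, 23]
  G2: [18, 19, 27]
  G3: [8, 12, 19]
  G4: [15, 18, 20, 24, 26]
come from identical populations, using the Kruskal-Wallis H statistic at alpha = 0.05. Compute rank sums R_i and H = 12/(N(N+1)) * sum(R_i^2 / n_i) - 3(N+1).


Step 1: Combine all N = 14 observations and assign midranks.
sorted (value, group, rank): (8,G3,1), (9,G1,2), (12,G1,3.5), (12,G3,3.5), (15,G4,5), (18,G2,6.5), (18,G4,6.5), (19,G2,8.5), (19,G3,8.5), (20,G4,10), (23,G1,11), (24,G4,12), (26,G4,13), (27,G2,14)
Step 2: Sum ranks within each group.
R_1 = 16.5 (n_1 = 3)
R_2 = 29 (n_2 = 3)
R_3 = 13 (n_3 = 3)
R_4 = 46.5 (n_4 = 5)
Step 3: H = 12/(N(N+1)) * sum(R_i^2/n_i) - 3(N+1)
     = 12/(14*15) * (16.5^2/3 + 29^2/3 + 13^2/3 + 46.5^2/5) - 3*15
     = 0.057143 * 859.867 - 45
     = 4.135238.
Step 4: Ties present; correction factor C = 1 - 18/(14^3 - 14) = 0.993407. Corrected H = 4.135238 / 0.993407 = 4.162684.
Step 5: Under H0, H ~ chi^2(3); p-value = 0.244425.
Step 6: alpha = 0.05. fail to reject H0.

H = 4.1627, df = 3, p = 0.244425, fail to reject H0.


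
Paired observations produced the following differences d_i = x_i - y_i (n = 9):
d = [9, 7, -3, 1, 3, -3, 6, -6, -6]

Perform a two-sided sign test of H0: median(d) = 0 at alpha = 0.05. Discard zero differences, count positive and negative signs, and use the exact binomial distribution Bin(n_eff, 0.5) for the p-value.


Step 1: Discard zero differences. Original n = 9; n_eff = number of nonzero differences = 9.
Nonzero differences (with sign): +9, +7, -3, +1, +3, -3, +6, -6, -6
Step 2: Count signs: positive = 5, negative = 4.
Step 3: Under H0: P(positive) = 0.5, so the number of positives S ~ Bin(9, 0.5).
Step 4: Two-sided exact p-value = sum of Bin(9,0.5) probabilities at or below the observed probability = 1.000000.
Step 5: alpha = 0.05. fail to reject H0.

n_eff = 9, pos = 5, neg = 4, p = 1.000000, fail to reject H0.


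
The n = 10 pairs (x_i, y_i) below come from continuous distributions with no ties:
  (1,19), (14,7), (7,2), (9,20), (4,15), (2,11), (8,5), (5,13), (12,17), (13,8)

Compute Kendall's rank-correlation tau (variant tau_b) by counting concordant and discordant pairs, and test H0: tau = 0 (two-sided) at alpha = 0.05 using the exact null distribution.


Step 1: Enumerate the 45 unordered pairs (i,j) with i<j and classify each by sign(x_j-x_i) * sign(y_j-y_i).
  (1,2):dx=+13,dy=-12->D; (1,3):dx=+6,dy=-17->D; (1,4):dx=+8,dy=+1->C; (1,5):dx=+3,dy=-4->D
  (1,6):dx=+1,dy=-8->D; (1,7):dx=+7,dy=-14->D; (1,8):dx=+4,dy=-6->D; (1,9):dx=+11,dy=-2->D
  (1,10):dx=+12,dy=-11->D; (2,3):dx=-7,dy=-5->C; (2,4):dx=-5,dy=+13->D; (2,5):dx=-10,dy=+8->D
  (2,6):dx=-12,dy=+4->D; (2,7):dx=-6,dy=-2->C; (2,8):dx=-9,dy=+6->D; (2,9):dx=-2,dy=+10->D
  (2,10):dx=-1,dy=+1->D; (3,4):dx=+2,dy=+18->C; (3,5):dx=-3,dy=+13->D; (3,6):dx=-5,dy=+9->D
  (3,7):dx=+1,dy=+3->C; (3,8):dx=-2,dy=+11->D; (3,9):dx=+5,dy=+15->C; (3,10):dx=+6,dy=+6->C
  (4,5):dx=-5,dy=-5->C; (4,6):dx=-7,dy=-9->C; (4,7):dx=-1,dy=-15->C; (4,8):dx=-4,dy=-7->C
  (4,9):dx=+3,dy=-3->D; (4,10):dx=+4,dy=-12->D; (5,6):dx=-2,dy=-4->C; (5,7):dx=+4,dy=-10->D
  (5,8):dx=+1,dy=-2->D; (5,9):dx=+8,dy=+2->C; (5,10):dx=+9,dy=-7->D; (6,7):dx=+6,dy=-6->D
  (6,8):dx=+3,dy=+2->C; (6,9):dx=+10,dy=+6->C; (6,10):dx=+11,dy=-3->D; (7,8):dx=-3,dy=+8->D
  (7,9):dx=+4,dy=+12->C; (7,10):dx=+5,dy=+3->C; (8,9):dx=+7,dy=+4->C; (8,10):dx=+8,dy=-5->D
  (9,10):dx=+1,dy=-9->D
Step 2: C = 18, D = 27, total pairs = 45.
Step 3: tau = (C - D)/(n(n-1)/2) = (18 - 27)/45 = -0.200000.
Step 4: Exact two-sided p-value (enumerate n! = 3628800 permutations of y under H0): p = 0.484313.
Step 5: alpha = 0.05. fail to reject H0.

tau_b = -0.2000 (C=18, D=27), p = 0.484313, fail to reject H0.


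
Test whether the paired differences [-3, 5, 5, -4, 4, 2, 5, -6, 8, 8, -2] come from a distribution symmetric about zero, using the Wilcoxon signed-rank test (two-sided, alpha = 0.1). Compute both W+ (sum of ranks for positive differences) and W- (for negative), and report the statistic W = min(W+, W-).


Step 1: Drop any zero differences (none here) and take |d_i|.
|d| = [3, 5, 5, 4, 4, 2, 5, 6, 8, 8, 2]
Step 2: Midrank |d_i| (ties get averaged ranks).
ranks: |3|->3, |5|->7, |5|->7, |4|->4.5, |4|->4.5, |2|->1.5, |5|->7, |6|->9, |8|->10.5, |8|->10.5, |2|->1.5
Step 3: Attach original signs; sum ranks with positive sign and with negative sign.
W+ = 7 + 7 + 4.5 + 1.5 + 7 + 10.5 + 10.5 = 48
W- = 3 + 4.5 + 9 + 1.5 = 18
(Check: W+ + W- = 66 should equal n(n+1)/2 = 66.)
Step 4: Test statistic W = min(W+, W-) = 18.
Step 5: Ties in |d|, so use the tie-corrected normal approximation.
        E[W] = n(n+1)/4 = 11*12/4 = 33.
        Tie groups: |d|=2 (t=2), |d|=4 (t=2), |d|=5 (t=3), |d|=8 (t=2); sum(t^3 - t) = 42.
        Var[W] = n(n+1)(2n+1)/24 - sum(t^3-t)/48 = 3036/24 - 42/48 = 125.625.
        z = (W - E[W]) / sqrt(Var[W]) = (18 - 33) / 11.2083 = -1.3383.
        Two-sided p = 2*Phi(z) = 0.180799.
Step 6: alpha = 0.1. fail to reject H0.

W+ = 48, W- = 18, W = min = 18, p = 0.180799, fail to reject H0.


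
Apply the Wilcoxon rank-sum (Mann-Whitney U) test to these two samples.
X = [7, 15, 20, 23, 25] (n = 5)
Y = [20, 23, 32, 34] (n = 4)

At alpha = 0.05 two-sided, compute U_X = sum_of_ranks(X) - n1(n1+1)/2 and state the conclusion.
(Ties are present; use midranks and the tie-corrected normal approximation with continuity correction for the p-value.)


Step 1: Combine and sort all 9 observations; assign midranks.
sorted (value, group): (7,X), (15,X), (20,X), (20,Y), (23,X), (23,Y), (25,X), (32,Y), (34,Y)
ranks: 7->1, 15->2, 20->3.5, 20->3.5, 23->5.5, 23->5.5, 25->7, 32->8, 34->9
Step 2: Rank sum for X: R1 = 1 + 2 + 3.5 + 5.5 + 7 = 19.
Step 3: U_X = R1 - n1(n1+1)/2 = 19 - 5*6/2 = 19 - 15 = 4.
       U_Y = n1*n2 - U_X = 20 - 4 = 16.
Step 4: Ties are present, so use the tie-corrected normal approximation (with continuity correction) for the p-value.
Step 5: p-value = 0.174277; compare to alpha = 0.05. fail to reject H0.

U_X = 4, p = 0.174277, fail to reject H0 at alpha = 0.05.


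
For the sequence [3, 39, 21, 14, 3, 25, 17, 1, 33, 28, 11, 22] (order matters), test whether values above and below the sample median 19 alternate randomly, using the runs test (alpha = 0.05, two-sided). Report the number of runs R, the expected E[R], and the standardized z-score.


Step 1: Compute median = 19; label A = above, B = below.
Labels in order: BAABBABBAABA  (n_A = 6, n_B = 6)
Step 2: Count runs R = 8.
Step 3: Under H0 (random ordering), E[R] = 2*n_A*n_B/(n_A+n_B) + 1 = 2*6*6/12 + 1 = 7.0000.
        Var[R] = 2*n_A*n_B*(2*n_A*n_B - n_A - n_B) / ((n_A+n_B)^2 * (n_A+n_B-1)) = 4320/1584 = 2.7273.
        SD[R] = 1.6514.
Step 4: Continuity-corrected z = (R - 0.5 - E[R]) / SD[R] = (8 - 0.5 - 7.0000) / 1.6514 = 0.3028.
Step 5: Two-sided p-value via normal approximation = 2*(1 - Phi(|z|)) = 0.762069.
Step 6: alpha = 0.05. fail to reject H0.

R = 8, z = 0.3028, p = 0.762069, fail to reject H0.


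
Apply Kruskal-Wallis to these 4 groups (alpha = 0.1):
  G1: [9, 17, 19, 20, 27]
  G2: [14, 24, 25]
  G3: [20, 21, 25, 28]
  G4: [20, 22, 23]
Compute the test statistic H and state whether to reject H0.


Step 1: Combine all N = 15 observations and assign midranks.
sorted (value, group, rank): (9,G1,1), (14,G2,2), (17,G1,3), (19,G1,4), (20,G1,6), (20,G3,6), (20,G4,6), (21,G3,8), (22,G4,9), (23,G4,10), (24,G2,11), (25,G2,12.5), (25,G3,12.5), (27,G1,14), (28,G3,15)
Step 2: Sum ranks within each group.
R_1 = 28 (n_1 = 5)
R_2 = 25.5 (n_2 = 3)
R_3 = 41.5 (n_3 = 4)
R_4 = 25 (n_4 = 3)
Step 3: H = 12/(N(N+1)) * sum(R_i^2/n_i) - 3(N+1)
     = 12/(15*16) * (28^2/5 + 25.5^2/3 + 41.5^2/4 + 25^2/3) - 3*16
     = 0.050000 * 1012.45 - 48
     = 2.622292.
Step 4: Ties present; correction factor C = 1 - 30/(15^3 - 15) = 0.991071. Corrected H = 2.622292 / 0.991071 = 2.645916.
Step 5: Under H0, H ~ chi^2(3); p-value = 0.449497.
Step 6: alpha = 0.1. fail to reject H0.

H = 2.6459, df = 3, p = 0.449497, fail to reject H0.


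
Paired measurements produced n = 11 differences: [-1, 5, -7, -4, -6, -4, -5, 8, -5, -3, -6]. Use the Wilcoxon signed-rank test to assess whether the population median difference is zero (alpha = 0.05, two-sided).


Step 1: Drop any zero differences (none here) and take |d_i|.
|d| = [1, 5, 7, 4, 6, 4, 5, 8, 5, 3, 6]
Step 2: Midrank |d_i| (ties get averaged ranks).
ranks: |1|->1, |5|->6, |7|->10, |4|->3.5, |6|->8.5, |4|->3.5, |5|->6, |8|->11, |5|->6, |3|->2, |6|->8.5
Step 3: Attach original signs; sum ranks with positive sign and with negative sign.
W+ = 6 + 11 = 17
W- = 1 + 10 + 3.5 + 8.5 + 3.5 + 6 + 6 + 2 + 8.5 = 49
(Check: W+ + W- = 66 should equal n(n+1)/2 = 66.)
Step 4: Test statistic W = min(W+, W-) = 17.
Step 5: Ties in |d|, so use the tie-corrected normal approximation.
        E[W] = n(n+1)/4 = 11*12/4 = 33.
        Tie groups: |d|=4 (t=2), |d|=5 (t=3), |d|=6 (t=2); sum(t^3 - t) = 36.
        Var[W] = n(n+1)(2n+1)/24 - sum(t^3-t)/48 = 3036/24 - 36/48 = 125.75.
        z = (W - E[W]) / sqrt(Var[W]) = (17 - 33) / 11.2138 = -1.4268.
        Two-sided p = 2*Phi(z) = 0.153635.
Step 6: alpha = 0.05. fail to reject H0.

W+ = 17, W- = 49, W = min = 17, p = 0.153635, fail to reject H0.


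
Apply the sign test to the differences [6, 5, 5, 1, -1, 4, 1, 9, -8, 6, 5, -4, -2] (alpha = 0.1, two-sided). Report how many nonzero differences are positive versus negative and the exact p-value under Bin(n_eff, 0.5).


Step 1: Discard zero differences. Original n = 13; n_eff = number of nonzero differences = 13.
Nonzero differences (with sign): +6, +5, +5, +1, -1, +4, +1, +9, -8, +6, +5, -4, -2
Step 2: Count signs: positive = 9, negative = 4.
Step 3: Under H0: P(positive) = 0.5, so the number of positives S ~ Bin(13, 0.5).
Step 4: Two-sided exact p-value = sum of Bin(13,0.5) probabilities at or below the observed probability = 0.266846.
Step 5: alpha = 0.1. fail to reject H0.

n_eff = 13, pos = 9, neg = 4, p = 0.266846, fail to reject H0.


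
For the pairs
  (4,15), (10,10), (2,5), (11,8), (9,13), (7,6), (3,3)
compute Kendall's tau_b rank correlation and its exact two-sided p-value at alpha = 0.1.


Step 1: Enumerate the 21 unordered pairs (i,j) with i<j and classify each by sign(x_j-x_i) * sign(y_j-y_i).
  (1,2):dx=+6,dy=-5->D; (1,3):dx=-2,dy=-10->C; (1,4):dx=+7,dy=-7->D; (1,5):dx=+5,dy=-2->D
  (1,6):dx=+3,dy=-9->D; (1,7):dx=-1,dy=-12->C; (2,3):dx=-8,dy=-5->C; (2,4):dx=+1,dy=-2->D
  (2,5):dx=-1,dy=+3->D; (2,6):dx=-3,dy=-4->C; (2,7):dx=-7,dy=-7->C; (3,4):dx=+9,dy=+3->C
  (3,5):dx=+7,dy=+8->C; (3,6):dx=+5,dy=+1->C; (3,7):dx=+1,dy=-2->D; (4,5):dx=-2,dy=+5->D
  (4,6):dx=-4,dy=-2->C; (4,7):dx=-8,dy=-5->C; (5,6):dx=-2,dy=-7->C; (5,7):dx=-6,dy=-10->C
  (6,7):dx=-4,dy=-3->C
Step 2: C = 13, D = 8, total pairs = 21.
Step 3: tau = (C - D)/(n(n-1)/2) = (13 - 8)/21 = 0.238095.
Step 4: Exact two-sided p-value (enumerate n! = 5040 permutations of y under H0): p = 0.561905.
Step 5: alpha = 0.1. fail to reject H0.

tau_b = 0.2381 (C=13, D=8), p = 0.561905, fail to reject H0.


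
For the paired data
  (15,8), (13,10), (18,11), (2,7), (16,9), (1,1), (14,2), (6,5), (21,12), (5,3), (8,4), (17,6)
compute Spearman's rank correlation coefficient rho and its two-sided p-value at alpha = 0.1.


Step 1: Rank x and y separately (midranks; no ties here).
rank(x): 15->8, 13->6, 18->11, 2->2, 16->9, 1->1, 14->7, 6->4, 21->12, 5->3, 8->5, 17->10
rank(y): 8->8, 10->10, 11->11, 7->7, 9->9, 1->1, 2->2, 5->5, 12->12, 3->3, 4->4, 6->6
Step 2: d_i = R_x(i) - R_y(i); compute d_i^2.
  (8-8)^2=0, (6-10)^2=16, (11-11)^2=0, (2-7)^2=25, (9-9)^2=0, (1-1)^2=0, (7-2)^2=25, (4-5)^2=1, (12-12)^2=0, (3-3)^2=0, (5-4)^2=1, (10-6)^2=16
sum(d^2) = 84.
Step 3: rho = 1 - 6*84 / (12*(12^2 - 1)) = 1 - 504/1716 = 0.706294.
Step 4: Under H0, t = rho * sqrt((n-2)/(1-rho^2)) = 3.1550 ~ t(10).
Step 5: Two-sided p-value from the t-distribution with 10 df = 0.010245.
Step 6: alpha = 0.1. reject H0.

rho = 0.7063, p = 0.010245, reject H0 at alpha = 0.1.
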